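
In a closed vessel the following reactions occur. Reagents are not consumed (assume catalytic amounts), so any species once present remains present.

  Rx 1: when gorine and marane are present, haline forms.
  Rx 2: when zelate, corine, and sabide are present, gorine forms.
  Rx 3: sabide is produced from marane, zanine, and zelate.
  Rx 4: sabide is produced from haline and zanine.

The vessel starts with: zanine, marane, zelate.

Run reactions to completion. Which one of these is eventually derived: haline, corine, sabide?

sabide

marane, zanine, and zelate present → sabide forms (Rx 3).
No rule produces corine, and it is not given. haline would need gorine and marane (Rx 1), but gorine never forms.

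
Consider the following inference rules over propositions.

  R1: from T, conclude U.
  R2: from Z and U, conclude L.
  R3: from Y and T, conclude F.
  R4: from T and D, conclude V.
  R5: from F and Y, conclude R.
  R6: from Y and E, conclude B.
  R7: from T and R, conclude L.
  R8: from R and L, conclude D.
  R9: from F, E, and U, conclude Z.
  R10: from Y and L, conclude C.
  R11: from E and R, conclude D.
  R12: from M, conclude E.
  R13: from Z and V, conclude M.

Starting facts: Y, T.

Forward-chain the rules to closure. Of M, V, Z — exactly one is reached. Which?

V

From Y and T, R3 gives F.
From F and Y, R5 gives R.
From T and R, R7 gives L.
From R and L, R8 gives D.
From T and D, R4 gives V.
Z would need F, E, and U (R9), but E is never established. M would need Z and V (R13), but Z is never established.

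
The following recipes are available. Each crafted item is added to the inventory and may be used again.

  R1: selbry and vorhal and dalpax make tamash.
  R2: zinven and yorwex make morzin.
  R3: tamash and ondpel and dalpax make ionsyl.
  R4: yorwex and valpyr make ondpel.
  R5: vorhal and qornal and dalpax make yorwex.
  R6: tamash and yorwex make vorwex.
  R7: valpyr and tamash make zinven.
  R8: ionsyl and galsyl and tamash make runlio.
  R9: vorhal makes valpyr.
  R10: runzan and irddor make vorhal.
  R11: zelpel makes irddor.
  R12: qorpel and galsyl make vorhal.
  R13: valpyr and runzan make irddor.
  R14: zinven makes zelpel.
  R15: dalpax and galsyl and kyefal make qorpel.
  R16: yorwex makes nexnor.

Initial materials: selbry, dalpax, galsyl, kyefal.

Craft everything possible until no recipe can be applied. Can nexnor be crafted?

nexnor would need yorwex (R16), but yorwex is never obtained.

No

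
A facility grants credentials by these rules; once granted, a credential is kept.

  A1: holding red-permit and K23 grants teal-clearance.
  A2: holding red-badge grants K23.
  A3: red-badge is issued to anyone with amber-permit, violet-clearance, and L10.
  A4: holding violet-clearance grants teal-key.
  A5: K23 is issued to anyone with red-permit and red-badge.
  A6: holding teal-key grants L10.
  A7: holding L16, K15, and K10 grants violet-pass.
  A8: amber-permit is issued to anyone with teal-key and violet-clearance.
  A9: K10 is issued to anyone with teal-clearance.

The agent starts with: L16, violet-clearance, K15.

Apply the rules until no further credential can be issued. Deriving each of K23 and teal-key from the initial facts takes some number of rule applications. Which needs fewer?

teal-key

teal-key: Holding violet-clearance grants teal-key (A4). [1 rule application]
K23: Holding violet-clearance grants teal-key (A4). Holding teal-key grants L10 (A6). Holding teal-key and violet-clearance grants amber-permit (A8). Holding amber-permit, violet-clearance, and L10 grants red-badge (A3). Holding red-badge grants K23 (A2). [5 rule applications]
teal-key needs fewer.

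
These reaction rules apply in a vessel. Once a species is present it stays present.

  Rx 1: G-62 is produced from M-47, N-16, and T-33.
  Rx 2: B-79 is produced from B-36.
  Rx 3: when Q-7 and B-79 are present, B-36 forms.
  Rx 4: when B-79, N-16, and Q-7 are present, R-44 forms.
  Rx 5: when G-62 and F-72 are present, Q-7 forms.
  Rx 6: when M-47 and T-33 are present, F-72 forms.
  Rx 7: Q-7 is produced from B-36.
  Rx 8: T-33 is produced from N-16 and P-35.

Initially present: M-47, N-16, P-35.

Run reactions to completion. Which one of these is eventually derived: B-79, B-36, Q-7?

N-16 and P-35 present → T-33 forms (Rx 8).
M-47 and T-33 present → F-72 forms (Rx 6).
M-47, N-16, and T-33 present → G-62 forms (Rx 1).
G-62 and F-72 present → Q-7 forms (Rx 5).
B-36 would need Q-7 and B-79 (Rx 3), but B-79 never forms. B-79 would need B-36 (Rx 2), but B-36 never forms.

Q-7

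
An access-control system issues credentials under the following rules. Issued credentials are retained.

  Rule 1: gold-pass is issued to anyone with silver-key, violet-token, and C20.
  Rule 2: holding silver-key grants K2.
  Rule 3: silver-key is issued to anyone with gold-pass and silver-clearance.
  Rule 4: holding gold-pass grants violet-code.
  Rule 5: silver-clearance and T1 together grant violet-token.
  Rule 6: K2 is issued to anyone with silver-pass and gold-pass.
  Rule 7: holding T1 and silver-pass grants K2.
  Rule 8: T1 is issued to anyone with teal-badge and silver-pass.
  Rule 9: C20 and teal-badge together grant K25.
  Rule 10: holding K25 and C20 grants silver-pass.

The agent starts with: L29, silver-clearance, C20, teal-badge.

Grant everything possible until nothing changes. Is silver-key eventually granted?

No

silver-key would need gold-pass and silver-clearance (Rule 3), but gold-pass is never granted.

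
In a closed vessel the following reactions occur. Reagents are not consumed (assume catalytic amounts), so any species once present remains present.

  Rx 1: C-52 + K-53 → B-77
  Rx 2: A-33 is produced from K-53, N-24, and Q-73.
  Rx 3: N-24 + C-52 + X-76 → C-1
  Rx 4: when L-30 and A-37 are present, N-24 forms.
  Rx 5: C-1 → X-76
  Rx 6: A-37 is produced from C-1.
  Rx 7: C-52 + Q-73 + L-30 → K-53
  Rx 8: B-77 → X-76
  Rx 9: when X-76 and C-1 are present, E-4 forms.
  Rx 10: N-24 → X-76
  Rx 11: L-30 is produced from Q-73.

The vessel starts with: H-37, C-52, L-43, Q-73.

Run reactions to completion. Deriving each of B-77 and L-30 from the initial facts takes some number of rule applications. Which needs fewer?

L-30: Q-73 present → L-30 forms (Rx 11). [1 rule application]
B-77: Q-73 present → L-30 forms (Rx 11). C-52, Q-73, and L-30 present → K-53 forms (Rx 7). C-52 and K-53 present → B-77 forms (Rx 1). [3 rule applications]
L-30 needs fewer.

L-30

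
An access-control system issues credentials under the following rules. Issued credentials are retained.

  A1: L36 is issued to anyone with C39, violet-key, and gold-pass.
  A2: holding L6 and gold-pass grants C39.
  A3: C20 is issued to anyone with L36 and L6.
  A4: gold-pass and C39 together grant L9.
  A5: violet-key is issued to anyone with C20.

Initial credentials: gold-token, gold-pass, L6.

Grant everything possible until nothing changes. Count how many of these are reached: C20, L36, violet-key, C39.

Holding L6 and gold-pass grants C39 (A2).
C20 would need L36 and L6 (A3), but L36 is never granted.
L36 would need C39, violet-key, and gold-pass (A1), but violet-key is never granted.
violet-key would need C20 (A5), but C20 is never granted.
C39: reached.
Reached: C39 — 1 of the 4.

1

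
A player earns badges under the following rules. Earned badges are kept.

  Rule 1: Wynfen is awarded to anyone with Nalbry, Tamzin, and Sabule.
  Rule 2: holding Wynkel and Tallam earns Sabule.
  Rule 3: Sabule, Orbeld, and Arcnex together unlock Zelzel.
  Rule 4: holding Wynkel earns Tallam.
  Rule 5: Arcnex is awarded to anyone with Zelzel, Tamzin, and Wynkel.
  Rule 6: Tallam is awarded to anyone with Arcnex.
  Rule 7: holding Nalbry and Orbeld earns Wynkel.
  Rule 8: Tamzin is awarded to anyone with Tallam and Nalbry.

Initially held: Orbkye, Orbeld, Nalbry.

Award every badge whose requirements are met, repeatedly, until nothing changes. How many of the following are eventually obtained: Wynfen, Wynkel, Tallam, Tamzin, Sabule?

With Nalbry and Orbeld, Wynkel is earned (Rule 7).
With Wynkel, Tallam is earned (Rule 4).
With Wynkel and Tallam, Sabule is earned (Rule 2).
With Tallam and Nalbry, Tamzin is earned (Rule 8).
With Nalbry, Tamzin, and Sabule, Wynfen is earned (Rule 1).
Wynfen: reached.
Wynkel: reached.
Tallam: reached.
Tamzin: reached.
Sabule: reached.
All 5 are reached.

5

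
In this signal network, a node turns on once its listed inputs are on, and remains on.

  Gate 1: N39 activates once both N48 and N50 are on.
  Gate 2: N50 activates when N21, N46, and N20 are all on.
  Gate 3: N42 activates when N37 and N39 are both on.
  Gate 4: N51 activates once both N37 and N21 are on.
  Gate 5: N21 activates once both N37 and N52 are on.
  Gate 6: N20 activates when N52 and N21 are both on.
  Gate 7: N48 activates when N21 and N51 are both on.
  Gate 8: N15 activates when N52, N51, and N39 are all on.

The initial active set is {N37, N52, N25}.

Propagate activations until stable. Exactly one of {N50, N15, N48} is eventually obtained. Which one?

N37 and N52 are on, so N21 activates (Gate 5).
N37 and N21 are on, so N51 activates (Gate 4).
Gate 7: N21 and N51 on → N48 on.
N15 would need N52, N51, and N39 (Gate 8), but N39 never turns on. N50 would need N21, N46, and N20 (Gate 2), but N46 never turns on.

N48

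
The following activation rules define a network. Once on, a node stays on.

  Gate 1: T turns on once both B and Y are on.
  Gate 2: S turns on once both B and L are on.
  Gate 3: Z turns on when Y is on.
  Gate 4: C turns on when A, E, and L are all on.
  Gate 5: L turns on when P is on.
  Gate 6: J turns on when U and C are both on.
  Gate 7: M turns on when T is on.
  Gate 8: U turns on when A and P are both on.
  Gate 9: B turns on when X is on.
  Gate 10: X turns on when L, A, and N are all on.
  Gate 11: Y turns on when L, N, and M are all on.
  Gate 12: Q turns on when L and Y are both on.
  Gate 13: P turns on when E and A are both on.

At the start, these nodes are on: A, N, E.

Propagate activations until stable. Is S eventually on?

E and A are on, so P turns on (Gate 13).
P is on, so L turns on (Gate 5).
Gate 10: L, A, and N on → X on.
Gate 9: X on → B on.
Gate 2: B and L on → S on.

Yes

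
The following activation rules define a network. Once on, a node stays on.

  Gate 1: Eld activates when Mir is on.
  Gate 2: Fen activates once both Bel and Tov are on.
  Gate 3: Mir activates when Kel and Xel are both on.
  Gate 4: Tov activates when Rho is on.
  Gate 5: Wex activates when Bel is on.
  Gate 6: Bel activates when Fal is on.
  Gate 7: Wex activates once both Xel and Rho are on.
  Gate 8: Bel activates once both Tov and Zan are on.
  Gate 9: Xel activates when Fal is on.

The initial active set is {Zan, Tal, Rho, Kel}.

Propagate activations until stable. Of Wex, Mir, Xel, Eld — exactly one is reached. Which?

Rho is on, so Tov activates (Gate 4).
Gate 8: Tov and Zan on → Bel on.
Gate 5: Bel on → Wex on.
Eld would need Mir (Gate 1), but Mir never turns on. Mir would need Kel and Xel (Gate 3), but Xel never turns on. Xel would need Fal (Gate 9), but Fal never turns on.

Wex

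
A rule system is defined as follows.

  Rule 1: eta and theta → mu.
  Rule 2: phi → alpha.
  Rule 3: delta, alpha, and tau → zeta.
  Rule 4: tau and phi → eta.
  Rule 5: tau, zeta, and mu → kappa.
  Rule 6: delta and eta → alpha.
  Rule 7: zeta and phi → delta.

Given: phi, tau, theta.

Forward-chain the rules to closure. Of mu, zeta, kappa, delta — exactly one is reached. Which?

mu

tau and phi hold, so eta follows (Rule 4).
eta and theta hold, so mu follows (Rule 1).
zeta would need delta, alpha, and tau (Rule 3), but delta is never established. delta would need zeta and phi (Rule 7), but zeta is never established. kappa would need tau, zeta, and mu (Rule 5), but zeta is never established.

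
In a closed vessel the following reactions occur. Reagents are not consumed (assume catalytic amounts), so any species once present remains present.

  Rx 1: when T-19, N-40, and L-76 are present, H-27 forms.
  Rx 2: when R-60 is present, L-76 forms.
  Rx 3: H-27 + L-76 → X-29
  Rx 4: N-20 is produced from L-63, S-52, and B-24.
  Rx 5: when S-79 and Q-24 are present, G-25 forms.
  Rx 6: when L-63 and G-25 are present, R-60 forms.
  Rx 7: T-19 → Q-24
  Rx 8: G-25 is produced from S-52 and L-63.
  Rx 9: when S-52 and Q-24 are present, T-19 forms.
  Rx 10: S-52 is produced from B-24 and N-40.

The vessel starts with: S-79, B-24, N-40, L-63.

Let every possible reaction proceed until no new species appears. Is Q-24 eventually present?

No

Q-24 would need T-19 (Rx 7), but T-19 never forms.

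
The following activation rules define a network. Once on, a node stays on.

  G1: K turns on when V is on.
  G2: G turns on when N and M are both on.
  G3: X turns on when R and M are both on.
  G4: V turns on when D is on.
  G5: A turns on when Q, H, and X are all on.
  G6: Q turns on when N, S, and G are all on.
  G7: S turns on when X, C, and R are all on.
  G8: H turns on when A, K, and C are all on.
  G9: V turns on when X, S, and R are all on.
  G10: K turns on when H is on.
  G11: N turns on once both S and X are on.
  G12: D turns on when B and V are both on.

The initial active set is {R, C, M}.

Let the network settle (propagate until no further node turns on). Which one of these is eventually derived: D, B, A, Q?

Q

G3: R and M on → X on.
X, C, and R are on, so S turns on (G7).
S and X are on, so N turns on (G11).
G2: N and M on → G on.
G6: N, S, and G on → Q on.
A would need Q, H, and X (G5), but H never turns on. D would need B and V (G12), but B never turns on. No rule produces B, and it is not given.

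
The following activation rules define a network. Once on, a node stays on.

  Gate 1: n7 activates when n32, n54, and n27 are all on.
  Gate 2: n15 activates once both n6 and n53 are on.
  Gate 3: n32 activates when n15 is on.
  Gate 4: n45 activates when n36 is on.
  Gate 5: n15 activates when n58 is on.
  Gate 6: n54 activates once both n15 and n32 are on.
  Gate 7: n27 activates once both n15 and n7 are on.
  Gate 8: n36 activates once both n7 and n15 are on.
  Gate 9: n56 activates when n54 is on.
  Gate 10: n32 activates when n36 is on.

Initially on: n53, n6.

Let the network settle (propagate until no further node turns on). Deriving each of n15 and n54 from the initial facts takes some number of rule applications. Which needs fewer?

n15: Gate 2: n6 and n53 on → n15 on. [1 rule application]
n54: Gate 2: n6 and n53 on → n15 on. n15 is on, so n32 activates (Gate 3). n15 and n32 are on, so n54 activates (Gate 6). [3 rule applications]
n15 needs fewer.

n15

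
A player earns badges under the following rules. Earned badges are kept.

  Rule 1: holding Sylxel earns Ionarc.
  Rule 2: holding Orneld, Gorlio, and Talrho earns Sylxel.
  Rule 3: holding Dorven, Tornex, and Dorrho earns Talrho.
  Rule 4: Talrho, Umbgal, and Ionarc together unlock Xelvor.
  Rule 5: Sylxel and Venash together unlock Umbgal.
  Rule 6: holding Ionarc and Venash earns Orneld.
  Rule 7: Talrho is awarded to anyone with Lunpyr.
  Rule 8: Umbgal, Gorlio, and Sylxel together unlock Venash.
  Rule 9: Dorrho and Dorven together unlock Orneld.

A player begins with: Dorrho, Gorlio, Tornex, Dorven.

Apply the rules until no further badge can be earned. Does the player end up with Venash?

Venash would need Umbgal, Gorlio, and Sylxel (Rule 8), but Umbgal is never earned.

No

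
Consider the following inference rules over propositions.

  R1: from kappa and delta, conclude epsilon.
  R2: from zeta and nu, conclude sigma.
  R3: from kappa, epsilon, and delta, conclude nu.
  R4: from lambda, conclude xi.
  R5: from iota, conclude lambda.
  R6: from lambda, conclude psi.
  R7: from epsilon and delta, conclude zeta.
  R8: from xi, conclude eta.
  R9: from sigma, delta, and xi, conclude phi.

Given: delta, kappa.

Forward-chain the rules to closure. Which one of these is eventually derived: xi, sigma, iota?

sigma

kappa and delta hold, so epsilon follows (R1).
epsilon and delta hold, so zeta follows (R7).
kappa, epsilon, and delta hold, so nu follows (R3).
zeta and nu hold, so sigma follows (R2).
xi would need lambda (R4), but lambda is never established. No rule produces iota, and it is not given.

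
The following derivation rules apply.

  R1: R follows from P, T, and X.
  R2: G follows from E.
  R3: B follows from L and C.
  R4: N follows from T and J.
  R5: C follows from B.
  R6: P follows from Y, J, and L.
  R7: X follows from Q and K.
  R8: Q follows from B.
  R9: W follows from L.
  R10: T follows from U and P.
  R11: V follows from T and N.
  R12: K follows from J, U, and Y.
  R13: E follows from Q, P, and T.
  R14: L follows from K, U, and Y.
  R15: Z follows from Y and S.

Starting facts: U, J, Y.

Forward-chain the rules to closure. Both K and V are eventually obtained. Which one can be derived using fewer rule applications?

K: From J, U, and Y, R12 gives K. [1 rule application]
V: From J, U, and Y, R12 gives K. From K, U, and Y, R14 gives L. From Y, J, and L, R6 gives P. U and P hold, so T follows (R10). T and J hold, so N follows (R4). T and N hold, so V follows (R11). [6 rule applications]
K needs fewer.

K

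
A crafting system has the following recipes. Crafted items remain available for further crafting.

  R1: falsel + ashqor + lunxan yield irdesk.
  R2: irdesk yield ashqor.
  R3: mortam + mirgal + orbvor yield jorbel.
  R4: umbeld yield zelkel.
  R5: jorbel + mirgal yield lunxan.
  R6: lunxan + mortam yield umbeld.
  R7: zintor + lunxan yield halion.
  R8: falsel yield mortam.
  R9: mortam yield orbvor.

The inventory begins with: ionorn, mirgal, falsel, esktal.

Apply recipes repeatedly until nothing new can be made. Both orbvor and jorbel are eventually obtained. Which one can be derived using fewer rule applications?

orbvor: Using R8, falsel makes mortam. mortam → orbvor (R9). [2 rule applications]
jorbel: Using R8, falsel makes mortam. mortam → orbvor (R9). mortam + mirgal + orbvor → jorbel (R3). [3 rule applications]
orbvor needs fewer.

orbvor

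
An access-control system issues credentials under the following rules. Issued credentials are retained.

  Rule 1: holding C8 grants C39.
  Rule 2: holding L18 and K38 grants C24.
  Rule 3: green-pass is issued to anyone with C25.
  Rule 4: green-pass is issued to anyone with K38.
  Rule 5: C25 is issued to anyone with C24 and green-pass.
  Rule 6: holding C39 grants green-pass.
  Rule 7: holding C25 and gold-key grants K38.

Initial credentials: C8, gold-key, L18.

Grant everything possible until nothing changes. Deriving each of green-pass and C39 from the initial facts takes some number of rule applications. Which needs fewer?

C39

C39: Holding C8 grants C39 (Rule 1). [1 rule application]
green-pass: Holding C8 grants C39 (Rule 1). Holding C39 grants green-pass (Rule 6). [2 rule applications]
C39 needs fewer.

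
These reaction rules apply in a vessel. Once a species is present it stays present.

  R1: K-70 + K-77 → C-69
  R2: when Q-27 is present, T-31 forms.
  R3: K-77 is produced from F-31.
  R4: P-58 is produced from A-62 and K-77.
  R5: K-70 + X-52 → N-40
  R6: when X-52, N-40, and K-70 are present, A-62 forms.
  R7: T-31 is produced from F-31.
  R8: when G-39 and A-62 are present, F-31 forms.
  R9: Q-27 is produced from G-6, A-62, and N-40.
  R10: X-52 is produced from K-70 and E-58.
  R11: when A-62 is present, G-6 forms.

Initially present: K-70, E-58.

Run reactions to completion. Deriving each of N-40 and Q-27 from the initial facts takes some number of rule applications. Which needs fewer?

N-40

N-40: K-70 and E-58 present → X-52 forms (R10). K-70 and X-52 present → N-40 forms (R5). [2 rule applications]
Q-27: K-70 and E-58 present → X-52 forms (R10). K-70 and X-52 present → N-40 forms (R5). X-52, N-40, and K-70 present → A-62 forms (R6). A-62 present → G-6 forms (R11). G-6, A-62, and N-40 present → Q-27 forms (R9). [5 rule applications]
N-40 needs fewer.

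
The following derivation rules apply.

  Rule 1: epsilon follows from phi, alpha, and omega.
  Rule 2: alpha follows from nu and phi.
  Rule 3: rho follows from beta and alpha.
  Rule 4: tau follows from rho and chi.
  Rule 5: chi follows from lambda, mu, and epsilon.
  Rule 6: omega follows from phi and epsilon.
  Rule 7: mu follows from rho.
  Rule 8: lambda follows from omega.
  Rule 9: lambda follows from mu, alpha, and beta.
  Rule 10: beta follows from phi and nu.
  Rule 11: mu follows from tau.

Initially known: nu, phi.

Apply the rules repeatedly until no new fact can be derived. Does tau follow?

No

tau would need rho and chi (Rule 4), but chi is never established.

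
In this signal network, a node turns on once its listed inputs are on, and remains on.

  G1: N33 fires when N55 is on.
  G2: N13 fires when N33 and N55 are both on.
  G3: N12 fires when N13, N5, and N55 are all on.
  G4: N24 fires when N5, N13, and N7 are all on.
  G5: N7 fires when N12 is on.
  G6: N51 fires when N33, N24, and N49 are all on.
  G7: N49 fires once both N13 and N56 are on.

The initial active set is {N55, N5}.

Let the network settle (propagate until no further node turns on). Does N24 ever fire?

Yes

N55 is on, so N33 fires (G1).
G2: N33 and N55 on → N13 on.
N13, N5, and N55 are on, so N12 fires (G3).
G5: N12 on → N7 on.
G4: N5, N13, and N7 on → N24 on.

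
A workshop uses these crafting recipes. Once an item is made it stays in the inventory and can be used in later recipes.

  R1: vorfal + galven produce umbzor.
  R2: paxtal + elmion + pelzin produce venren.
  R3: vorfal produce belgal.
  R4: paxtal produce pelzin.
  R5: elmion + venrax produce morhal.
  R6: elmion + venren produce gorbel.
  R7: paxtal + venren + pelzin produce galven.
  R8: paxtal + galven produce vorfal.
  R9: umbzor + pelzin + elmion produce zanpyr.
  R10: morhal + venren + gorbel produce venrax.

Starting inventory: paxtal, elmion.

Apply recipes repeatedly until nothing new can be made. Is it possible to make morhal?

No

morhal would need elmion and venrax (R5), but venrax is never obtained.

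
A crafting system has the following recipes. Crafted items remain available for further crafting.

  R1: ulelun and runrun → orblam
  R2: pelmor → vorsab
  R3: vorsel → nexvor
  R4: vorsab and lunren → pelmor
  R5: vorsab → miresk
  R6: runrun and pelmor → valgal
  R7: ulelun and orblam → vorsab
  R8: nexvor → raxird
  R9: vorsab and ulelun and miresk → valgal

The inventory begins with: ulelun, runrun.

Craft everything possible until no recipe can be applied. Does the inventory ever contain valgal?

ulelun and runrun → orblam (R1).
Using R7, ulelun and orblam make vorsab.
Using R5, vorsab makes miresk.
Using R9, vorsab, ulelun, and miresk make valgal.

Yes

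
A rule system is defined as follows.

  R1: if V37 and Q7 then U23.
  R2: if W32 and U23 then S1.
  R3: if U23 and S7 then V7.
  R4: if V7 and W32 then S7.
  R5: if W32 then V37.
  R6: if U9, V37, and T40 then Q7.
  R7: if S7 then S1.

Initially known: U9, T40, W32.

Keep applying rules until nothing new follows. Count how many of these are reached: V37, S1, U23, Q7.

4

From W32, R5 gives V37.
From U9, V37, and T40, R6 gives Q7.
V37 and Q7 hold, so U23 follows (R1).
From W32 and U23, R2 gives S1.
V37: reached.
S1: reached.
U23: reached.
Q7: reached.
All 4 are reached.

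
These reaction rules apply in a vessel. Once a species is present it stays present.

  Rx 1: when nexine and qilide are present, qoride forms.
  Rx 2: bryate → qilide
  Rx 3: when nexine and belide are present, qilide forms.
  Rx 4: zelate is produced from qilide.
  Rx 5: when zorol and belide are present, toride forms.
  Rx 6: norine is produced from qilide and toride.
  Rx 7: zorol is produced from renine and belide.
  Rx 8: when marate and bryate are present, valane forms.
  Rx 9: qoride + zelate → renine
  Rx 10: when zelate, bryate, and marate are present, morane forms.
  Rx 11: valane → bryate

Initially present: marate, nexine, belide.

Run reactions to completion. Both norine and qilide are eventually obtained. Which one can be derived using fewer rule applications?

qilide

qilide: nexine and belide present → qilide forms (Rx 3). [1 rule application]
norine: nexine and belide present → qilide forms (Rx 3). qilide present → zelate forms (Rx 4). nexine and qilide present → qoride forms (Rx 1). qoride and zelate present → renine forms (Rx 9). renine and belide present → zorol forms (Rx 7). zorol and belide present → toride forms (Rx 5). qilide and toride present → norine forms (Rx 6). [7 rule applications]
qilide needs fewer.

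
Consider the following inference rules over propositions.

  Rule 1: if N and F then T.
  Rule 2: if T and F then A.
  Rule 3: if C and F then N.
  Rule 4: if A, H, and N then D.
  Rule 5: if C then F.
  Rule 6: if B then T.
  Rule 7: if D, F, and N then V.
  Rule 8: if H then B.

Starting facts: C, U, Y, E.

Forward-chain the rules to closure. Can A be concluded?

C holds, so F follows (Rule 5).
C and F hold, so N follows (Rule 3).
From N and F, Rule 1 gives T.
From T and F, Rule 2 gives A.

Yes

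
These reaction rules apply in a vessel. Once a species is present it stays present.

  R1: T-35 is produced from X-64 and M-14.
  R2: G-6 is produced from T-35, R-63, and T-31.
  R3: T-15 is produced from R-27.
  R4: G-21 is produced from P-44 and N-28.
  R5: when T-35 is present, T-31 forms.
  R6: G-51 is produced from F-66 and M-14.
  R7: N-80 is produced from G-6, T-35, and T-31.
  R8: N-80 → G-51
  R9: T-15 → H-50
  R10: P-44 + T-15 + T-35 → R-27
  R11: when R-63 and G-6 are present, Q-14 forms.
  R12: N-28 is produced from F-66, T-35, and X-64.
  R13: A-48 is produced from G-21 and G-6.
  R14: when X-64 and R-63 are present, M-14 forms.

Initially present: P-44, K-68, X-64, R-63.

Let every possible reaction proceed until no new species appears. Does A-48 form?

No

A-48 would need G-21 and G-6 (R13), but G-21 never forms.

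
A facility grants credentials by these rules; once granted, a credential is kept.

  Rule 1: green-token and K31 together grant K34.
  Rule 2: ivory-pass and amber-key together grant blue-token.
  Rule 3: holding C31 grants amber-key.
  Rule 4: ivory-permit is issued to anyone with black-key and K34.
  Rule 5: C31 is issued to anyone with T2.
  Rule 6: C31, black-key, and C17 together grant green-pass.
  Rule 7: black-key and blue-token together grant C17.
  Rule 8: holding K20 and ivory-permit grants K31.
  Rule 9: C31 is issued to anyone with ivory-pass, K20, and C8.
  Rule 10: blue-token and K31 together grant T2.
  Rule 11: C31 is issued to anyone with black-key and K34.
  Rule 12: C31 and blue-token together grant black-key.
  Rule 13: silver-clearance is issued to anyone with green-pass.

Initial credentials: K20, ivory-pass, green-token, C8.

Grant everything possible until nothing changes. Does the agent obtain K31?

K31 would need K20 and ivory-permit (Rule 8), but ivory-permit is never granted.

No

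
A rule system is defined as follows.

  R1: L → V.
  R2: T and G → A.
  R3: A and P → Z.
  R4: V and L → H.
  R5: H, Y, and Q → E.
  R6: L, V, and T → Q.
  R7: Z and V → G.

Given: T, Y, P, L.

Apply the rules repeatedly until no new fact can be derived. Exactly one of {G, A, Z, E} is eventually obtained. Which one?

E

From L, R1 gives V.
From L, V, and T, R6 gives Q.
From V and L, R4 gives H.
From H, Y, and Q, R5 gives E.
Z would need A and P (R3), but A is never established. G would need Z and V (R7), but Z is never established. A would need T and G (R2), but G is never established.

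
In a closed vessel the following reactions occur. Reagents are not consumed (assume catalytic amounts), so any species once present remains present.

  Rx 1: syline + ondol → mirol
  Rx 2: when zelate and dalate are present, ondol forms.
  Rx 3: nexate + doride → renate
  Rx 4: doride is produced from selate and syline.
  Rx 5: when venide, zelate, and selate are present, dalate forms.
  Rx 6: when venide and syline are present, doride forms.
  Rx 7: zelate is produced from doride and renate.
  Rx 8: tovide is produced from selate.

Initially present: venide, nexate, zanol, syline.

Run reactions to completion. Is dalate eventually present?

No

dalate would need venide, zelate, and selate (Rx 5), but selate never forms.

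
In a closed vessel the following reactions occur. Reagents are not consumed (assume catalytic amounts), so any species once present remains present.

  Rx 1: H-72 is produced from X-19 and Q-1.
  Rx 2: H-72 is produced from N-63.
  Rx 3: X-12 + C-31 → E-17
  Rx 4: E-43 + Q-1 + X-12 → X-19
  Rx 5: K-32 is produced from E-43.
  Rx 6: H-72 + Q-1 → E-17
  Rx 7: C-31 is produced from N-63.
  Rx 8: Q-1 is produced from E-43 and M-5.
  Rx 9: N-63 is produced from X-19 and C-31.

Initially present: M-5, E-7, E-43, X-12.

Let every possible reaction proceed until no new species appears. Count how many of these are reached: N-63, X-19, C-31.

E-43 and M-5 present → Q-1 forms (Rx 8).
E-43, Q-1, and X-12 present → X-19 forms (Rx 4).
N-63 would need X-19 and C-31 (Rx 9), but C-31 never forms.
X-19: reached.
C-31 would need N-63 (Rx 7), but N-63 never forms.
Reached: X-19 — 1 of the 3.

1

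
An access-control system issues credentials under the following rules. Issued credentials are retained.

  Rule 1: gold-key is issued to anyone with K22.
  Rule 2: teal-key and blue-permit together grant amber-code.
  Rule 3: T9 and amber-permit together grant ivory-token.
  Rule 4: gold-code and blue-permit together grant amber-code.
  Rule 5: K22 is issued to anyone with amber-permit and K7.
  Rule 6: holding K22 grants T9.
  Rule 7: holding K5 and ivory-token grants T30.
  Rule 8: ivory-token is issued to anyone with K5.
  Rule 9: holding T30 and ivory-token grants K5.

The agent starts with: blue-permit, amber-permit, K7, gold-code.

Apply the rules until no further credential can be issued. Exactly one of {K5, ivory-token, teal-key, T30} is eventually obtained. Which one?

Holding amber-permit and K7 grants K22 (Rule 5).
Holding K22 grants T9 (Rule 6).
Holding T9 and amber-permit grants ivory-token (Rule 3).
No rule produces teal-key, and it is not given. T30 would need K5 and ivory-token (Rule 7), but K5 is never granted. K5 would need T30 and ivory-token (Rule 9), but T30 is never granted.

ivory-token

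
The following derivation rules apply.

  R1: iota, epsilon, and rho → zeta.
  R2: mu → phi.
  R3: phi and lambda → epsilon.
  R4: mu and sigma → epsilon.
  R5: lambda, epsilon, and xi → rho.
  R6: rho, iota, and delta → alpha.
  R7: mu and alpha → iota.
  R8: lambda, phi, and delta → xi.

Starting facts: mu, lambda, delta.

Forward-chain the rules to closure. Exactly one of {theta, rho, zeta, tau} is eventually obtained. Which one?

rho

From mu, R2 gives phi.
lambda, phi, and delta hold, so xi follows (R8).
phi and lambda hold, so epsilon follows (R3).
lambda, epsilon, and xi hold, so rho follows (R5).
No rule produces theta, and it is not given. No rule produces tau, and it is not given. zeta would need iota, epsilon, and rho (R1), but iota is never established.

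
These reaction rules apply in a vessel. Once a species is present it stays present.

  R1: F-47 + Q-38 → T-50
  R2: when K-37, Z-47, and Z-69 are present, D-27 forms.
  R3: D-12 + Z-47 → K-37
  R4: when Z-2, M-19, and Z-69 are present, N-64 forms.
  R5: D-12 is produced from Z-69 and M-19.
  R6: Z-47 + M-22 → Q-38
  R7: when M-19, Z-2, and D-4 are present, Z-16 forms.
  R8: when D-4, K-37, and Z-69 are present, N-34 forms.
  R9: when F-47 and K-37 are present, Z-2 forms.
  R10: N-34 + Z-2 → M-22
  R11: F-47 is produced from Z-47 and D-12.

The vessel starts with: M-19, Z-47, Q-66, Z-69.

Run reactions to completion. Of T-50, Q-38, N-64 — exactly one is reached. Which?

N-64

Z-69 and M-19 present → D-12 forms (R5).
Z-47 and D-12 present → F-47 forms (R11).
D-12 and Z-47 present → K-37 forms (R3).
F-47 and K-37 present → Z-2 forms (R9).
Z-2, M-19, and Z-69 present → N-64 forms (R4).
Q-38 would need Z-47 and M-22 (R6), but M-22 never forms. T-50 would need F-47 and Q-38 (R1), but Q-38 never forms.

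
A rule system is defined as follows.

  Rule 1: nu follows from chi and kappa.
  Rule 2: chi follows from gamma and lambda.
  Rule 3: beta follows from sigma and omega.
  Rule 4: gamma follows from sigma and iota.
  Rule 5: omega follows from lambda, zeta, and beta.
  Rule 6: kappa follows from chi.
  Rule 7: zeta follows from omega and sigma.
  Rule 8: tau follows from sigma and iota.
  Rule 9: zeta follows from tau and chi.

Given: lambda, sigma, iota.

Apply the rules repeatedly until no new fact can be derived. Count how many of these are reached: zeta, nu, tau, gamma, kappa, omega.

From sigma and iota, Rule 8 gives tau.
From sigma and iota, Rule 4 gives gamma.
From gamma and lambda, Rule 2 gives chi.
tau and chi hold, so zeta follows (Rule 9).
chi holds, so kappa follows (Rule 6).
From chi and kappa, Rule 1 gives nu.
zeta: reached.
nu: reached.
tau: reached.
gamma: reached.
kappa: reached.
omega would need lambda, zeta, and beta (Rule 5), but beta is never established.
Reached: zeta, nu, tau, gamma, and kappa — 5 of the 6.

5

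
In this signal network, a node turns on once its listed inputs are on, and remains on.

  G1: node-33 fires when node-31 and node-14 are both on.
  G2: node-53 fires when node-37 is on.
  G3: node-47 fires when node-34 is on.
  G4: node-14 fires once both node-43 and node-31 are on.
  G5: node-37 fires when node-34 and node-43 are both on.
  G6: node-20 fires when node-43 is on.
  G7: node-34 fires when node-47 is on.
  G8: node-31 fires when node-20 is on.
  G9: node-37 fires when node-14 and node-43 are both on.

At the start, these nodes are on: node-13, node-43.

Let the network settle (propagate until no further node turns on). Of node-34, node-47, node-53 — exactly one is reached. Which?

node-43 is on, so node-20 fires (G6).
G8: node-20 on → node-31 on.
G4: node-43 and node-31 on → node-14 on.
G9: node-14 and node-43 on → node-37 on.
G2: node-37 on → node-53 on.
node-47 would need node-34 (G3), but node-34 never turns on. node-34 would need node-47 (G7), but node-47 never turns on.

node-53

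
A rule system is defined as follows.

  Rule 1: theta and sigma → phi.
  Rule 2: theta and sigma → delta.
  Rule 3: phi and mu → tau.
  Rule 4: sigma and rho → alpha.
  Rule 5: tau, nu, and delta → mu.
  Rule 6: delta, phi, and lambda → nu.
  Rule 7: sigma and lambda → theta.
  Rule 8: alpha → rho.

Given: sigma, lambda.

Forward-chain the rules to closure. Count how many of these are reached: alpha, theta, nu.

2

From sigma and lambda, Rule 7 gives theta.
theta and sigma hold, so delta follows (Rule 2).
From theta and sigma, Rule 1 gives phi.
delta, phi, and lambda hold, so nu follows (Rule 6).
alpha would need sigma and rho (Rule 4), but rho is never established.
theta: reached.
nu: reached.
Reached: theta and nu — 2 of the 3.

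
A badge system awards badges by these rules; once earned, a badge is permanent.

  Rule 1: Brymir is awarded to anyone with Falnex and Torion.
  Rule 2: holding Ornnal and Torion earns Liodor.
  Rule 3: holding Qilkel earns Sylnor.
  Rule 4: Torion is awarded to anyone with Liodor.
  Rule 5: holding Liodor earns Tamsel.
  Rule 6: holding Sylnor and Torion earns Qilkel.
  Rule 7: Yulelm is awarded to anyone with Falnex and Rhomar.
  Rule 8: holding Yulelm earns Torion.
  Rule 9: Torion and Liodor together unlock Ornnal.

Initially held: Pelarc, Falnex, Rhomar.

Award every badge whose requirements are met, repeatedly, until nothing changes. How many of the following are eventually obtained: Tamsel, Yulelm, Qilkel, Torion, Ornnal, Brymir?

3

With Falnex and Rhomar, Yulelm is earned (Rule 7).
With Yulelm, Torion is earned (Rule 8).
With Falnex and Torion, Brymir is earned (Rule 1).
Tamsel would need Liodor (Rule 5), but Liodor is never earned.
Yulelm: reached.
Qilkel would need Sylnor and Torion (Rule 6), but Sylnor is never earned.
Torion: reached.
Ornnal would need Torion and Liodor (Rule 9), but Liodor is never earned.
Brymir: reached.
Reached: Yulelm, Torion, and Brymir — 3 of the 6.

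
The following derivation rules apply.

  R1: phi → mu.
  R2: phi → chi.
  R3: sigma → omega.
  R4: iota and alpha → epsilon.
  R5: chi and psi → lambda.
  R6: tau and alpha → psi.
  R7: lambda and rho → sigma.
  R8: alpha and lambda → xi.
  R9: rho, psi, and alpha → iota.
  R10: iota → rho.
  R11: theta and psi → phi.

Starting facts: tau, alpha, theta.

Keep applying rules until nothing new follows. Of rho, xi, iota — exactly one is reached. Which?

xi

tau and alpha hold, so psi follows (R6).
theta and psi hold, so phi follows (R11).
phi holds, so chi follows (R2).
chi and psi hold, so lambda follows (R5).
From alpha and lambda, R8 gives xi.
rho would need iota (R10), but iota is never established. iota would need rho, psi, and alpha (R9), but rho is never established.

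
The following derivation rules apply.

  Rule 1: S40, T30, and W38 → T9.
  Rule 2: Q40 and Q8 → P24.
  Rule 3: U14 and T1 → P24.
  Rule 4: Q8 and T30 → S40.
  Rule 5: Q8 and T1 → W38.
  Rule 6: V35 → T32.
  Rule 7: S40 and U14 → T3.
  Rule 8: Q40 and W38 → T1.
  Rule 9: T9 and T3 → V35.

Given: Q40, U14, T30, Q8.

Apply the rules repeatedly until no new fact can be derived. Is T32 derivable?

No

T32 would need V35 (Rule 6), but V35 is never established.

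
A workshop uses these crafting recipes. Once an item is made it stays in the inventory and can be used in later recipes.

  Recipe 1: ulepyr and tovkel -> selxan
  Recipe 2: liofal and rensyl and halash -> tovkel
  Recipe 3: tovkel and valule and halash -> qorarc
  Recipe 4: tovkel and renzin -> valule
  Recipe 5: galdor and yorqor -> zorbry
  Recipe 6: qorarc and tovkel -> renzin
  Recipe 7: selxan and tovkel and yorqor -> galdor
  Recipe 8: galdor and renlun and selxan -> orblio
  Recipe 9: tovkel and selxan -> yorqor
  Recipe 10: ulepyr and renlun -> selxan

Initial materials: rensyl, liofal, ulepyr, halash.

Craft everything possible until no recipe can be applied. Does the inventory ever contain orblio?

orblio would need galdor, renlun, and selxan (Recipe 8), but renlun is never obtained.

No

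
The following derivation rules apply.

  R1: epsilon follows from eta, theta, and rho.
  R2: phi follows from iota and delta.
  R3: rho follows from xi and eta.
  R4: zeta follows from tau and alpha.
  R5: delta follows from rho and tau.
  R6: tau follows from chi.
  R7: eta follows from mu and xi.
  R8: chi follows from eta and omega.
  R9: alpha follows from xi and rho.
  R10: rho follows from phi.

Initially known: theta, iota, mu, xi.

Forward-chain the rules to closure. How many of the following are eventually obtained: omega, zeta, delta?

No rule produces omega, and it is not given.
zeta would need tau and alpha (R4), but tau is never established.
delta would need rho and tau (R5), but tau is never established.
None of the 3 are reached.

0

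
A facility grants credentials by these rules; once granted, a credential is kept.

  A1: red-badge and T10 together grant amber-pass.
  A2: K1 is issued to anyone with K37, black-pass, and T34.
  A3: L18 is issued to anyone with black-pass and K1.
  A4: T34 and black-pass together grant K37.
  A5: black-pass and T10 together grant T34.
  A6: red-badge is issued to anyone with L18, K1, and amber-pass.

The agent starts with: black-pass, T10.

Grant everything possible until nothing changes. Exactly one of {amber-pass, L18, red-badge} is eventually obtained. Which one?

Holding black-pass and T10 grants T34 (A5).
Holding T34 and black-pass grants K37 (A4).
Holding K37, black-pass, and T34 grants K1 (A2).
Holding black-pass and K1 grants L18 (A3).
red-badge would need L18, K1, and amber-pass (A6), but amber-pass is never granted. amber-pass would need red-badge and T10 (A1), but red-badge is never granted.

L18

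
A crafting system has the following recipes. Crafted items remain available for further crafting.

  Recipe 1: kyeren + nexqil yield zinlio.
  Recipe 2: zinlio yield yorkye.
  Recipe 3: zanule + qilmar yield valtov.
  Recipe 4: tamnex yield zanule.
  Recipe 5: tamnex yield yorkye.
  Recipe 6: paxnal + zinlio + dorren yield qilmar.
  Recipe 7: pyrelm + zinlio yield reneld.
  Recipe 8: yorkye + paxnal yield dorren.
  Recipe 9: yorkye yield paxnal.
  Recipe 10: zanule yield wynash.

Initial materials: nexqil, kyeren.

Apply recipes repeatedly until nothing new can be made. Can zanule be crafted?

zanule would need tamnex (Recipe 4), but tamnex is never obtained.

No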